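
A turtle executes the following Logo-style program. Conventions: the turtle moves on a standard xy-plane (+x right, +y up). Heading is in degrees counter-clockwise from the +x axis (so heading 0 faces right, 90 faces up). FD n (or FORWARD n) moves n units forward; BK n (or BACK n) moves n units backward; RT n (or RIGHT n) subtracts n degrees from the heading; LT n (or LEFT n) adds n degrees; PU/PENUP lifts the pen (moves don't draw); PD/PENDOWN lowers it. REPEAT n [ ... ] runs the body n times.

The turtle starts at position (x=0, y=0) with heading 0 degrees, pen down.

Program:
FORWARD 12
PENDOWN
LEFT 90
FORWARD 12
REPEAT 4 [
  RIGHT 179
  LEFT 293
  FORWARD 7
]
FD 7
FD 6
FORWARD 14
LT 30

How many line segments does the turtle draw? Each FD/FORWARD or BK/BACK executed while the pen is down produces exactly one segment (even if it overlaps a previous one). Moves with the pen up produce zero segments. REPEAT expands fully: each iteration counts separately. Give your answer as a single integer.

Answer: 9

Derivation:
Executing turtle program step by step:
Start: pos=(0,0), heading=0, pen down
FD 12: (0,0) -> (12,0) [heading=0, draw]
PD: pen down
LT 90: heading 0 -> 90
FD 12: (12,0) -> (12,12) [heading=90, draw]
REPEAT 4 [
  -- iteration 1/4 --
  RT 179: heading 90 -> 271
  LT 293: heading 271 -> 204
  FD 7: (12,12) -> (5.605,9.153) [heading=204, draw]
  -- iteration 2/4 --
  RT 179: heading 204 -> 25
  LT 293: heading 25 -> 318
  FD 7: (5.605,9.153) -> (10.807,4.469) [heading=318, draw]
  -- iteration 3/4 --
  RT 179: heading 318 -> 139
  LT 293: heading 139 -> 72
  FD 7: (10.807,4.469) -> (12.97,11.126) [heading=72, draw]
  -- iteration 4/4 --
  RT 179: heading 72 -> 253
  LT 293: heading 253 -> 186
  FD 7: (12.97,11.126) -> (6.009,10.395) [heading=186, draw]
]
FD 7: (6.009,10.395) -> (-0.953,9.663) [heading=186, draw]
FD 6: (-0.953,9.663) -> (-6.92,9.036) [heading=186, draw]
FD 14: (-6.92,9.036) -> (-20.843,7.572) [heading=186, draw]
LT 30: heading 186 -> 216
Final: pos=(-20.843,7.572), heading=216, 9 segment(s) drawn
Segments drawn: 9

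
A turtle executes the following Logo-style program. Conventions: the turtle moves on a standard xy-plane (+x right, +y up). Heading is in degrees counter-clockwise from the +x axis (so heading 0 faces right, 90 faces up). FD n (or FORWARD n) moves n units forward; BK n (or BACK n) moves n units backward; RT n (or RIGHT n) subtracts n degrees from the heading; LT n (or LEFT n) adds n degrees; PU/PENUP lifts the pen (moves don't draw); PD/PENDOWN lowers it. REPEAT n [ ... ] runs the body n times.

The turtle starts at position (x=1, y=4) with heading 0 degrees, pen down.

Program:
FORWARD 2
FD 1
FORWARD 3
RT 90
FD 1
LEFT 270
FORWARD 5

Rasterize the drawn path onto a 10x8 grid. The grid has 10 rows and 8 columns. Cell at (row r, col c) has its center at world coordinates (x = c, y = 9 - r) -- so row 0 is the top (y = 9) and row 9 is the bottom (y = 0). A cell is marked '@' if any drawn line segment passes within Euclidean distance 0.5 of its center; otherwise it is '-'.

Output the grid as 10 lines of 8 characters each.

Answer: --------
--------
--------
--------
--------
-@@@@@@@
--@@@@@@
--------
--------
--------

Derivation:
Segment 0: (1,4) -> (3,4)
Segment 1: (3,4) -> (4,4)
Segment 2: (4,4) -> (7,4)
Segment 3: (7,4) -> (7,3)
Segment 4: (7,3) -> (2,3)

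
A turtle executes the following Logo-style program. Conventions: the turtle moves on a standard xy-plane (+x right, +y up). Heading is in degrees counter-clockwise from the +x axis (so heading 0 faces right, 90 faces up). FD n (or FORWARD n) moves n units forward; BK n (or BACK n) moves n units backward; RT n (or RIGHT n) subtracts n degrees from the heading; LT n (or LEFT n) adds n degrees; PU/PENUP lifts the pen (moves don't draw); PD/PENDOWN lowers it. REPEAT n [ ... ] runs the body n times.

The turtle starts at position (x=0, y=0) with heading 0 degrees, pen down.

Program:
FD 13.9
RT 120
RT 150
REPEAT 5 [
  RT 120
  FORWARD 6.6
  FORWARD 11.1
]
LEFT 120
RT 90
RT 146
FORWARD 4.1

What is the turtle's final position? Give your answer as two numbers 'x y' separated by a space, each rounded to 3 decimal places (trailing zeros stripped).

Answer: 13.614 -13.61

Derivation:
Executing turtle program step by step:
Start: pos=(0,0), heading=0, pen down
FD 13.9: (0,0) -> (13.9,0) [heading=0, draw]
RT 120: heading 0 -> 240
RT 150: heading 240 -> 90
REPEAT 5 [
  -- iteration 1/5 --
  RT 120: heading 90 -> 330
  FD 6.6: (13.9,0) -> (19.616,-3.3) [heading=330, draw]
  FD 11.1: (19.616,-3.3) -> (29.229,-8.85) [heading=330, draw]
  -- iteration 2/5 --
  RT 120: heading 330 -> 210
  FD 6.6: (29.229,-8.85) -> (23.513,-12.15) [heading=210, draw]
  FD 11.1: (23.513,-12.15) -> (13.9,-17.7) [heading=210, draw]
  -- iteration 3/5 --
  RT 120: heading 210 -> 90
  FD 6.6: (13.9,-17.7) -> (13.9,-11.1) [heading=90, draw]
  FD 11.1: (13.9,-11.1) -> (13.9,0) [heading=90, draw]
  -- iteration 4/5 --
  RT 120: heading 90 -> 330
  FD 6.6: (13.9,0) -> (19.616,-3.3) [heading=330, draw]
  FD 11.1: (19.616,-3.3) -> (29.229,-8.85) [heading=330, draw]
  -- iteration 5/5 --
  RT 120: heading 330 -> 210
  FD 6.6: (29.229,-8.85) -> (23.513,-12.15) [heading=210, draw]
  FD 11.1: (23.513,-12.15) -> (13.9,-17.7) [heading=210, draw]
]
LT 120: heading 210 -> 330
RT 90: heading 330 -> 240
RT 146: heading 240 -> 94
FD 4.1: (13.9,-17.7) -> (13.614,-13.61) [heading=94, draw]
Final: pos=(13.614,-13.61), heading=94, 12 segment(s) drawn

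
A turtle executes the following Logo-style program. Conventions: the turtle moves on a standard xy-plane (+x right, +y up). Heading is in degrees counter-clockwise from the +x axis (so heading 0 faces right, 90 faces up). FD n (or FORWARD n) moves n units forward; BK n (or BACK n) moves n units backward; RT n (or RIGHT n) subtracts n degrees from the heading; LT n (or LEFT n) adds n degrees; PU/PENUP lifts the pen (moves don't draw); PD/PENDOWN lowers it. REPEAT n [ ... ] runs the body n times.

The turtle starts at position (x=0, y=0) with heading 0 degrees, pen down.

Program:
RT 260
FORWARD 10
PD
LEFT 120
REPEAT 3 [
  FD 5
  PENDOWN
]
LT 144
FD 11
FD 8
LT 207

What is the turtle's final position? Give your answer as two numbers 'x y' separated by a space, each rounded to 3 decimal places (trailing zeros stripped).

Executing turtle program step by step:
Start: pos=(0,0), heading=0, pen down
RT 260: heading 0 -> 100
FD 10: (0,0) -> (-1.736,9.848) [heading=100, draw]
PD: pen down
LT 120: heading 100 -> 220
REPEAT 3 [
  -- iteration 1/3 --
  FD 5: (-1.736,9.848) -> (-5.567,6.634) [heading=220, draw]
  PD: pen down
  -- iteration 2/3 --
  FD 5: (-5.567,6.634) -> (-9.397,3.42) [heading=220, draw]
  PD: pen down
  -- iteration 3/3 --
  FD 5: (-9.397,3.42) -> (-13.227,0.206) [heading=220, draw]
  PD: pen down
]
LT 144: heading 220 -> 4
FD 11: (-13.227,0.206) -> (-2.254,0.974) [heading=4, draw]
FD 8: (-2.254,0.974) -> (5.727,1.532) [heading=4, draw]
LT 207: heading 4 -> 211
Final: pos=(5.727,1.532), heading=211, 6 segment(s) drawn

Answer: 5.727 1.532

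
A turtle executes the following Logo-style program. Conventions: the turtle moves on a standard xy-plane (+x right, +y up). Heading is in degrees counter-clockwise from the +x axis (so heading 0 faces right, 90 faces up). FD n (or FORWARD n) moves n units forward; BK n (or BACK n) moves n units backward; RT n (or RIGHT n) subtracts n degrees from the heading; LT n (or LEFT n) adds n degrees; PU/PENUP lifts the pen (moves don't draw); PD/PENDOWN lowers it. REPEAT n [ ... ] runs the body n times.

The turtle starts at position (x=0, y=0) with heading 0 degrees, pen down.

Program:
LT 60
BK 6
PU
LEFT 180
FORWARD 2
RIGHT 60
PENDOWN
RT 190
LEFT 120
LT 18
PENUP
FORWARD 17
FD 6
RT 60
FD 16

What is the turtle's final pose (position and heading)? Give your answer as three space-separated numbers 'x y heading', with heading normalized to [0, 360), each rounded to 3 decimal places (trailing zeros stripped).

Executing turtle program step by step:
Start: pos=(0,0), heading=0, pen down
LT 60: heading 0 -> 60
BK 6: (0,0) -> (-3,-5.196) [heading=60, draw]
PU: pen up
LT 180: heading 60 -> 240
FD 2: (-3,-5.196) -> (-4,-6.928) [heading=240, move]
RT 60: heading 240 -> 180
PD: pen down
RT 190: heading 180 -> 350
LT 120: heading 350 -> 110
LT 18: heading 110 -> 128
PU: pen up
FD 17: (-4,-6.928) -> (-14.466,6.468) [heading=128, move]
FD 6: (-14.466,6.468) -> (-18.16,11.196) [heading=128, move]
RT 60: heading 128 -> 68
FD 16: (-18.16,11.196) -> (-12.167,26.031) [heading=68, move]
Final: pos=(-12.167,26.031), heading=68, 1 segment(s) drawn

Answer: -12.167 26.031 68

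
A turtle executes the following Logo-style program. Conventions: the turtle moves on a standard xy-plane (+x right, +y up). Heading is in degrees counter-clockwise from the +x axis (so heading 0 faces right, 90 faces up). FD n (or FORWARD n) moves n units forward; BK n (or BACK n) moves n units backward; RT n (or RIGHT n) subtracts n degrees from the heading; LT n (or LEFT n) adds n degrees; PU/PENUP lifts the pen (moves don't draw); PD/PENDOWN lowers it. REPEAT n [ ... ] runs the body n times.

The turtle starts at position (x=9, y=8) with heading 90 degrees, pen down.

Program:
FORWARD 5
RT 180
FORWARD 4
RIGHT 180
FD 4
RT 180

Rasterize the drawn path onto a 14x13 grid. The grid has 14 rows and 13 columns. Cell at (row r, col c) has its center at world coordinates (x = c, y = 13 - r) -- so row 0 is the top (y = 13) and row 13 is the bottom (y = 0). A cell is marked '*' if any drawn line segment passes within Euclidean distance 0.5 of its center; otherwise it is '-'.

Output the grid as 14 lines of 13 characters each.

Segment 0: (9,8) -> (9,13)
Segment 1: (9,13) -> (9,9)
Segment 2: (9,9) -> (9,13)

Answer: ---------*---
---------*---
---------*---
---------*---
---------*---
---------*---
-------------
-------------
-------------
-------------
-------------
-------------
-------------
-------------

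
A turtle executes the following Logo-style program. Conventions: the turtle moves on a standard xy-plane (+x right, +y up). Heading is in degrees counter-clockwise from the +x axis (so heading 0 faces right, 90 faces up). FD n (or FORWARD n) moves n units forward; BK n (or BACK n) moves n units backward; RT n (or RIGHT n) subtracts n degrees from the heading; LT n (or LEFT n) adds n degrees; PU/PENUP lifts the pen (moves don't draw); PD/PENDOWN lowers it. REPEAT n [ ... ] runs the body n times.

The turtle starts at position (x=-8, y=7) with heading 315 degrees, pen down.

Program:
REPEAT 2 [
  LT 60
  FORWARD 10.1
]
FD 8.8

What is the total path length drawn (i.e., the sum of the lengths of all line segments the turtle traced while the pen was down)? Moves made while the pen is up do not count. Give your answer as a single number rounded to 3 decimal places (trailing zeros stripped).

Answer: 29

Derivation:
Executing turtle program step by step:
Start: pos=(-8,7), heading=315, pen down
REPEAT 2 [
  -- iteration 1/2 --
  LT 60: heading 315 -> 15
  FD 10.1: (-8,7) -> (1.756,9.614) [heading=15, draw]
  -- iteration 2/2 --
  LT 60: heading 15 -> 75
  FD 10.1: (1.756,9.614) -> (4.37,19.37) [heading=75, draw]
]
FD 8.8: (4.37,19.37) -> (6.648,27.87) [heading=75, draw]
Final: pos=(6.648,27.87), heading=75, 3 segment(s) drawn

Segment lengths:
  seg 1: (-8,7) -> (1.756,9.614), length = 10.1
  seg 2: (1.756,9.614) -> (4.37,19.37), length = 10.1
  seg 3: (4.37,19.37) -> (6.648,27.87), length = 8.8
Total = 29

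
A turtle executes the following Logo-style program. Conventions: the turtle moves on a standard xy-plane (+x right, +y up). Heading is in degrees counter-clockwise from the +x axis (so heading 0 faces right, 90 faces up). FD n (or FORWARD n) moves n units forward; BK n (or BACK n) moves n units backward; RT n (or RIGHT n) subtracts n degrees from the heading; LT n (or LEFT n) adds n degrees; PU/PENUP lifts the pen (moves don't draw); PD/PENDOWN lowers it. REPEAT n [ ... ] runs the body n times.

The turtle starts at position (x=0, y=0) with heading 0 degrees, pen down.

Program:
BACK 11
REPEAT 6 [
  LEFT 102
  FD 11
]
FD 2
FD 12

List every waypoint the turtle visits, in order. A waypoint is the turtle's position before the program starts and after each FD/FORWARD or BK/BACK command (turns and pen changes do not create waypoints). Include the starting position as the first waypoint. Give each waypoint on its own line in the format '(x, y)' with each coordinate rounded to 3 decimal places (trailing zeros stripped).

Answer: (0, 0)
(-11, 0)
(-13.287, 10.76)
(-23.336, 6.286)
(-16.87, -2.614)
(-9.51, 5.561)
(-19.036, 11.061)
(-22.435, 0.599)
(-23.053, -1.303)
(-26.762, -12.715)

Derivation:
Executing turtle program step by step:
Start: pos=(0,0), heading=0, pen down
BK 11: (0,0) -> (-11,0) [heading=0, draw]
REPEAT 6 [
  -- iteration 1/6 --
  LT 102: heading 0 -> 102
  FD 11: (-11,0) -> (-13.287,10.76) [heading=102, draw]
  -- iteration 2/6 --
  LT 102: heading 102 -> 204
  FD 11: (-13.287,10.76) -> (-23.336,6.286) [heading=204, draw]
  -- iteration 3/6 --
  LT 102: heading 204 -> 306
  FD 11: (-23.336,6.286) -> (-16.87,-2.614) [heading=306, draw]
  -- iteration 4/6 --
  LT 102: heading 306 -> 48
  FD 11: (-16.87,-2.614) -> (-9.51,5.561) [heading=48, draw]
  -- iteration 5/6 --
  LT 102: heading 48 -> 150
  FD 11: (-9.51,5.561) -> (-19.036,11.061) [heading=150, draw]
  -- iteration 6/6 --
  LT 102: heading 150 -> 252
  FD 11: (-19.036,11.061) -> (-22.435,0.599) [heading=252, draw]
]
FD 2: (-22.435,0.599) -> (-23.053,-1.303) [heading=252, draw]
FD 12: (-23.053,-1.303) -> (-26.762,-12.715) [heading=252, draw]
Final: pos=(-26.762,-12.715), heading=252, 9 segment(s) drawn
Waypoints (10 total):
(0, 0)
(-11, 0)
(-13.287, 10.76)
(-23.336, 6.286)
(-16.87, -2.614)
(-9.51, 5.561)
(-19.036, 11.061)
(-22.435, 0.599)
(-23.053, -1.303)
(-26.762, -12.715)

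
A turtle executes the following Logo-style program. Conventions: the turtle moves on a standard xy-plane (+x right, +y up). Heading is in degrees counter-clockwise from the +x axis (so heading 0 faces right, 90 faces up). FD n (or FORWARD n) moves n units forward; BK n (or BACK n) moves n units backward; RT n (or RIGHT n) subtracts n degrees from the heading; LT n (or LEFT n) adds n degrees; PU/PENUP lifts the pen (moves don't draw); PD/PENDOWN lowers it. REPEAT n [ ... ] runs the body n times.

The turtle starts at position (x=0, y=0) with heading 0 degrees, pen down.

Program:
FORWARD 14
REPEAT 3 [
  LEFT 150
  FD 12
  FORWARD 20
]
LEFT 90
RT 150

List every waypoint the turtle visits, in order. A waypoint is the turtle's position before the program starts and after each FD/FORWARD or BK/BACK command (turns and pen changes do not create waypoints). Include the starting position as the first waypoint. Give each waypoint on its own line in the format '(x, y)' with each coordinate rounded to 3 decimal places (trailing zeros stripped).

Executing turtle program step by step:
Start: pos=(0,0), heading=0, pen down
FD 14: (0,0) -> (14,0) [heading=0, draw]
REPEAT 3 [
  -- iteration 1/3 --
  LT 150: heading 0 -> 150
  FD 12: (14,0) -> (3.608,6) [heading=150, draw]
  FD 20: (3.608,6) -> (-13.713,16) [heading=150, draw]
  -- iteration 2/3 --
  LT 150: heading 150 -> 300
  FD 12: (-13.713,16) -> (-7.713,5.608) [heading=300, draw]
  FD 20: (-7.713,5.608) -> (2.287,-11.713) [heading=300, draw]
  -- iteration 3/3 --
  LT 150: heading 300 -> 90
  FD 12: (2.287,-11.713) -> (2.287,0.287) [heading=90, draw]
  FD 20: (2.287,0.287) -> (2.287,20.287) [heading=90, draw]
]
LT 90: heading 90 -> 180
RT 150: heading 180 -> 30
Final: pos=(2.287,20.287), heading=30, 7 segment(s) drawn
Waypoints (8 total):
(0, 0)
(14, 0)
(3.608, 6)
(-13.713, 16)
(-7.713, 5.608)
(2.287, -11.713)
(2.287, 0.287)
(2.287, 20.287)

Answer: (0, 0)
(14, 0)
(3.608, 6)
(-13.713, 16)
(-7.713, 5.608)
(2.287, -11.713)
(2.287, 0.287)
(2.287, 20.287)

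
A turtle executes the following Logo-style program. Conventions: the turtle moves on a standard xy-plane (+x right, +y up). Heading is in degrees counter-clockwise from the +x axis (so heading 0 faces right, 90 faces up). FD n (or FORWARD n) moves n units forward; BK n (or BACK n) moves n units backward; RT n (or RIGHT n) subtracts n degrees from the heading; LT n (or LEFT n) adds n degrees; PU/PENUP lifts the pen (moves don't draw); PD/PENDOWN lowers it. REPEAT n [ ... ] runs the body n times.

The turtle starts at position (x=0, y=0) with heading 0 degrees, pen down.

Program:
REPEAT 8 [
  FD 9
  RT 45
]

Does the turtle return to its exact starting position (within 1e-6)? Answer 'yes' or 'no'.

Answer: yes

Derivation:
Executing turtle program step by step:
Start: pos=(0,0), heading=0, pen down
REPEAT 8 [
  -- iteration 1/8 --
  FD 9: (0,0) -> (9,0) [heading=0, draw]
  RT 45: heading 0 -> 315
  -- iteration 2/8 --
  FD 9: (9,0) -> (15.364,-6.364) [heading=315, draw]
  RT 45: heading 315 -> 270
  -- iteration 3/8 --
  FD 9: (15.364,-6.364) -> (15.364,-15.364) [heading=270, draw]
  RT 45: heading 270 -> 225
  -- iteration 4/8 --
  FD 9: (15.364,-15.364) -> (9,-21.728) [heading=225, draw]
  RT 45: heading 225 -> 180
  -- iteration 5/8 --
  FD 9: (9,-21.728) -> (0,-21.728) [heading=180, draw]
  RT 45: heading 180 -> 135
  -- iteration 6/8 --
  FD 9: (0,-21.728) -> (-6.364,-15.364) [heading=135, draw]
  RT 45: heading 135 -> 90
  -- iteration 7/8 --
  FD 9: (-6.364,-15.364) -> (-6.364,-6.364) [heading=90, draw]
  RT 45: heading 90 -> 45
  -- iteration 8/8 --
  FD 9: (-6.364,-6.364) -> (0,0) [heading=45, draw]
  RT 45: heading 45 -> 0
]
Final: pos=(0,0), heading=0, 8 segment(s) drawn

Start position: (0, 0)
Final position: (0, 0)
Distance = 0; < 1e-6 -> CLOSED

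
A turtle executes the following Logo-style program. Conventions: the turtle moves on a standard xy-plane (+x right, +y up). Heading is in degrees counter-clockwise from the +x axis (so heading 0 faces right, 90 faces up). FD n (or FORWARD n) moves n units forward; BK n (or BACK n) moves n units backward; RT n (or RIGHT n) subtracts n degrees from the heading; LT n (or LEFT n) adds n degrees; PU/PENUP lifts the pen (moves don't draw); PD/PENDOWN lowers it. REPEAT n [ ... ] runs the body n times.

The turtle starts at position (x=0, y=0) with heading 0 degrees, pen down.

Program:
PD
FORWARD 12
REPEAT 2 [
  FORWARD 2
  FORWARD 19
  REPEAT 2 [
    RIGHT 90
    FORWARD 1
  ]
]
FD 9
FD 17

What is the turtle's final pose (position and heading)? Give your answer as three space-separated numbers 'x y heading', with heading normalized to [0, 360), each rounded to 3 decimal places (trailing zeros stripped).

Answer: 38 0 0

Derivation:
Executing turtle program step by step:
Start: pos=(0,0), heading=0, pen down
PD: pen down
FD 12: (0,0) -> (12,0) [heading=0, draw]
REPEAT 2 [
  -- iteration 1/2 --
  FD 2: (12,0) -> (14,0) [heading=0, draw]
  FD 19: (14,0) -> (33,0) [heading=0, draw]
  REPEAT 2 [
    -- iteration 1/2 --
    RT 90: heading 0 -> 270
    FD 1: (33,0) -> (33,-1) [heading=270, draw]
    -- iteration 2/2 --
    RT 90: heading 270 -> 180
    FD 1: (33,-1) -> (32,-1) [heading=180, draw]
  ]
  -- iteration 2/2 --
  FD 2: (32,-1) -> (30,-1) [heading=180, draw]
  FD 19: (30,-1) -> (11,-1) [heading=180, draw]
  REPEAT 2 [
    -- iteration 1/2 --
    RT 90: heading 180 -> 90
    FD 1: (11,-1) -> (11,0) [heading=90, draw]
    -- iteration 2/2 --
    RT 90: heading 90 -> 0
    FD 1: (11,0) -> (12,0) [heading=0, draw]
  ]
]
FD 9: (12,0) -> (21,0) [heading=0, draw]
FD 17: (21,0) -> (38,0) [heading=0, draw]
Final: pos=(38,0), heading=0, 11 segment(s) drawn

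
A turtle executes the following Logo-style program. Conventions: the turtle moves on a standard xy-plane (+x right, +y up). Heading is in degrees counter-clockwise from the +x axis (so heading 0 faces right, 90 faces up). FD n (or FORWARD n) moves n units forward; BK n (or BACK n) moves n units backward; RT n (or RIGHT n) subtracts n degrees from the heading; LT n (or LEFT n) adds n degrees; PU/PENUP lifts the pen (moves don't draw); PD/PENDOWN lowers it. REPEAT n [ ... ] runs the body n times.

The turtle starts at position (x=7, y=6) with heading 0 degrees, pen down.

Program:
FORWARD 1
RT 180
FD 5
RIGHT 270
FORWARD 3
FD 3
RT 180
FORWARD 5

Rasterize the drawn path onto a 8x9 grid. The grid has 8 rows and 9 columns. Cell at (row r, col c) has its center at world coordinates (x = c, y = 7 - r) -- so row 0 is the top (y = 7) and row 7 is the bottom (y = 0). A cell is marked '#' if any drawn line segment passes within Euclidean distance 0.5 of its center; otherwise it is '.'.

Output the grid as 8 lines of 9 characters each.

Answer: .........
...######
...#.....
...#.....
...#.....
...#.....
...#.....
...#.....

Derivation:
Segment 0: (7,6) -> (8,6)
Segment 1: (8,6) -> (3,6)
Segment 2: (3,6) -> (3,3)
Segment 3: (3,3) -> (3,-0)
Segment 4: (3,-0) -> (3,5)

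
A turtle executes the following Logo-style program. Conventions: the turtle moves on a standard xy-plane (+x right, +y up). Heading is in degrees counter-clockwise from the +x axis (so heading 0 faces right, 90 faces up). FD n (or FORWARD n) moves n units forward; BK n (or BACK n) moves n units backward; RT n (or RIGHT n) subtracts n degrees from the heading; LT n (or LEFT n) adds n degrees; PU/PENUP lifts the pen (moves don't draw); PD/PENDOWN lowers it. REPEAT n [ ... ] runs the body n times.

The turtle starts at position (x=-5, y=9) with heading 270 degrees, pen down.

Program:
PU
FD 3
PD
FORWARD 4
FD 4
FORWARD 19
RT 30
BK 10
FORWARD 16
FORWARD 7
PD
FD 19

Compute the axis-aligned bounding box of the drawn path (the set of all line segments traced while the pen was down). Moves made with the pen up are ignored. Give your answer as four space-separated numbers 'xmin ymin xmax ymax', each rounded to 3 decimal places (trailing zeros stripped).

Answer: -21 -48.713 0 6

Derivation:
Executing turtle program step by step:
Start: pos=(-5,9), heading=270, pen down
PU: pen up
FD 3: (-5,9) -> (-5,6) [heading=270, move]
PD: pen down
FD 4: (-5,6) -> (-5,2) [heading=270, draw]
FD 4: (-5,2) -> (-5,-2) [heading=270, draw]
FD 19: (-5,-2) -> (-5,-21) [heading=270, draw]
RT 30: heading 270 -> 240
BK 10: (-5,-21) -> (0,-12.34) [heading=240, draw]
FD 16: (0,-12.34) -> (-8,-26.196) [heading=240, draw]
FD 7: (-8,-26.196) -> (-11.5,-32.258) [heading=240, draw]
PD: pen down
FD 19: (-11.5,-32.258) -> (-21,-48.713) [heading=240, draw]
Final: pos=(-21,-48.713), heading=240, 7 segment(s) drawn

Segment endpoints: x in {-21, -11.5, -8, -5, -5, -5, -5, 0}, y in {-48.713, -32.258, -26.196, -21, -12.34, -2, 2, 6}
xmin=-21, ymin=-48.713, xmax=0, ymax=6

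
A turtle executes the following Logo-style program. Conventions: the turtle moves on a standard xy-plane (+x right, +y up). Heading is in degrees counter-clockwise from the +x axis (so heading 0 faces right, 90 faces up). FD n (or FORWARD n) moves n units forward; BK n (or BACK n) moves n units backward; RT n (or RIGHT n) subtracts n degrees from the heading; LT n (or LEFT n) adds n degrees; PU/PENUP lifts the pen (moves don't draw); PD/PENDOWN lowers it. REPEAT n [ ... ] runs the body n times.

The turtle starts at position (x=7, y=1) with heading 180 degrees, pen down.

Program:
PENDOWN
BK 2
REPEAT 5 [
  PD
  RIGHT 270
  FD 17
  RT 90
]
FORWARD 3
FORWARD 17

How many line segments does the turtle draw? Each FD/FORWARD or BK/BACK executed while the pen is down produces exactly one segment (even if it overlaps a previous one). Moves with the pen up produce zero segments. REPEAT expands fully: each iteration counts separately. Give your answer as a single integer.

Answer: 8

Derivation:
Executing turtle program step by step:
Start: pos=(7,1), heading=180, pen down
PD: pen down
BK 2: (7,1) -> (9,1) [heading=180, draw]
REPEAT 5 [
  -- iteration 1/5 --
  PD: pen down
  RT 270: heading 180 -> 270
  FD 17: (9,1) -> (9,-16) [heading=270, draw]
  RT 90: heading 270 -> 180
  -- iteration 2/5 --
  PD: pen down
  RT 270: heading 180 -> 270
  FD 17: (9,-16) -> (9,-33) [heading=270, draw]
  RT 90: heading 270 -> 180
  -- iteration 3/5 --
  PD: pen down
  RT 270: heading 180 -> 270
  FD 17: (9,-33) -> (9,-50) [heading=270, draw]
  RT 90: heading 270 -> 180
  -- iteration 4/5 --
  PD: pen down
  RT 270: heading 180 -> 270
  FD 17: (9,-50) -> (9,-67) [heading=270, draw]
  RT 90: heading 270 -> 180
  -- iteration 5/5 --
  PD: pen down
  RT 270: heading 180 -> 270
  FD 17: (9,-67) -> (9,-84) [heading=270, draw]
  RT 90: heading 270 -> 180
]
FD 3: (9,-84) -> (6,-84) [heading=180, draw]
FD 17: (6,-84) -> (-11,-84) [heading=180, draw]
Final: pos=(-11,-84), heading=180, 8 segment(s) drawn
Segments drawn: 8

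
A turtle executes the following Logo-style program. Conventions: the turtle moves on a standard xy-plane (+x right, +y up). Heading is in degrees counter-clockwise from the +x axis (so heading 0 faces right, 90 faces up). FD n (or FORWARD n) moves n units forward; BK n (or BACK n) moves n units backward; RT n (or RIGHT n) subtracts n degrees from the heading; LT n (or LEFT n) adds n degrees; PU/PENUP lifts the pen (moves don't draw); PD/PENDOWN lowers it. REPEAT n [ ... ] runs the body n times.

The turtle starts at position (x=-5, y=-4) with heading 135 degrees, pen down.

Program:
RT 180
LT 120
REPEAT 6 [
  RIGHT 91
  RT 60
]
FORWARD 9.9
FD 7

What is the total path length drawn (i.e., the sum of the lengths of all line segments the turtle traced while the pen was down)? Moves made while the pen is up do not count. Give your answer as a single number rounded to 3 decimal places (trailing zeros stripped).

Answer: 16.9

Derivation:
Executing turtle program step by step:
Start: pos=(-5,-4), heading=135, pen down
RT 180: heading 135 -> 315
LT 120: heading 315 -> 75
REPEAT 6 [
  -- iteration 1/6 --
  RT 91: heading 75 -> 344
  RT 60: heading 344 -> 284
  -- iteration 2/6 --
  RT 91: heading 284 -> 193
  RT 60: heading 193 -> 133
  -- iteration 3/6 --
  RT 91: heading 133 -> 42
  RT 60: heading 42 -> 342
  -- iteration 4/6 --
  RT 91: heading 342 -> 251
  RT 60: heading 251 -> 191
  -- iteration 5/6 --
  RT 91: heading 191 -> 100
  RT 60: heading 100 -> 40
  -- iteration 6/6 --
  RT 91: heading 40 -> 309
  RT 60: heading 309 -> 249
]
FD 9.9: (-5,-4) -> (-8.548,-13.242) [heading=249, draw]
FD 7: (-8.548,-13.242) -> (-11.056,-19.778) [heading=249, draw]
Final: pos=(-11.056,-19.778), heading=249, 2 segment(s) drawn

Segment lengths:
  seg 1: (-5,-4) -> (-8.548,-13.242), length = 9.9
  seg 2: (-8.548,-13.242) -> (-11.056,-19.778), length = 7
Total = 16.9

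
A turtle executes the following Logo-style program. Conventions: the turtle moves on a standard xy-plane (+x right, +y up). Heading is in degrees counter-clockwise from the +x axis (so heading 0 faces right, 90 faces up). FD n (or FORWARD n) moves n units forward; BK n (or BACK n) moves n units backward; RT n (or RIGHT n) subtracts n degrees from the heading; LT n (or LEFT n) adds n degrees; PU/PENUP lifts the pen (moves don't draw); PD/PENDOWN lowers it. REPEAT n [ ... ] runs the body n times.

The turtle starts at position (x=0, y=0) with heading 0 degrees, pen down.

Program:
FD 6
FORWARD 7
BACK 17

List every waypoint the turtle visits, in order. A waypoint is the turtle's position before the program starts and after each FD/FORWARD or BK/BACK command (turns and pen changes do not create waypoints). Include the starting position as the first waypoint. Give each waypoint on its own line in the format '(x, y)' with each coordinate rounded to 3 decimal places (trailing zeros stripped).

Answer: (0, 0)
(6, 0)
(13, 0)
(-4, 0)

Derivation:
Executing turtle program step by step:
Start: pos=(0,0), heading=0, pen down
FD 6: (0,0) -> (6,0) [heading=0, draw]
FD 7: (6,0) -> (13,0) [heading=0, draw]
BK 17: (13,0) -> (-4,0) [heading=0, draw]
Final: pos=(-4,0), heading=0, 3 segment(s) drawn
Waypoints (4 total):
(0, 0)
(6, 0)
(13, 0)
(-4, 0)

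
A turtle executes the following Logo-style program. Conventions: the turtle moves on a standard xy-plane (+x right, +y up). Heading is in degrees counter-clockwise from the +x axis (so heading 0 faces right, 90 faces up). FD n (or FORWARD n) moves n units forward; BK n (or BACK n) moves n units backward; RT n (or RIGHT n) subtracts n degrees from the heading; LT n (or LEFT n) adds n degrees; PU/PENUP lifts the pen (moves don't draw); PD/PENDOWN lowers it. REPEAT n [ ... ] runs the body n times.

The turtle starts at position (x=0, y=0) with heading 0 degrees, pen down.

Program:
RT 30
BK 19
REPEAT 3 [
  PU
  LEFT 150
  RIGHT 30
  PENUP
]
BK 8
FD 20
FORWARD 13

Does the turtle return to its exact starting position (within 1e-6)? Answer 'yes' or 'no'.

Executing turtle program step by step:
Start: pos=(0,0), heading=0, pen down
RT 30: heading 0 -> 330
BK 19: (0,0) -> (-16.454,9.5) [heading=330, draw]
REPEAT 3 [
  -- iteration 1/3 --
  PU: pen up
  LT 150: heading 330 -> 120
  RT 30: heading 120 -> 90
  PU: pen up
  -- iteration 2/3 --
  PU: pen up
  LT 150: heading 90 -> 240
  RT 30: heading 240 -> 210
  PU: pen up
  -- iteration 3/3 --
  PU: pen up
  LT 150: heading 210 -> 0
  RT 30: heading 0 -> 330
  PU: pen up
]
BK 8: (-16.454,9.5) -> (-23.383,13.5) [heading=330, move]
FD 20: (-23.383,13.5) -> (-6.062,3.5) [heading=330, move]
FD 13: (-6.062,3.5) -> (5.196,-3) [heading=330, move]
Final: pos=(5.196,-3), heading=330, 1 segment(s) drawn

Start position: (0, 0)
Final position: (5.196, -3)
Distance = 6; >= 1e-6 -> NOT closed

Answer: no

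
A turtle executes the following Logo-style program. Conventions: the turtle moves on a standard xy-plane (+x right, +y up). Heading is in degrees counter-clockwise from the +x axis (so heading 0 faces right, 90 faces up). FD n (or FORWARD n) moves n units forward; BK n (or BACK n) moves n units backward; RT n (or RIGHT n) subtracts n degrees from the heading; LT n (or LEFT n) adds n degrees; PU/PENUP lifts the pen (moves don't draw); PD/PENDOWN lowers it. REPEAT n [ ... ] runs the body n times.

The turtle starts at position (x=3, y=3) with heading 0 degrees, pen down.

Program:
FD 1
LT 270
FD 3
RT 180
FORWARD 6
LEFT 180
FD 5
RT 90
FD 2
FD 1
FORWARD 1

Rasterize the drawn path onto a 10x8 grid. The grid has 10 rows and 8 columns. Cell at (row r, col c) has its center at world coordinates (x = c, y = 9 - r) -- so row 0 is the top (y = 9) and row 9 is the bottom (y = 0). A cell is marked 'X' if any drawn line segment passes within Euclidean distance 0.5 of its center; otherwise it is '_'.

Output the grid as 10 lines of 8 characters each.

Answer: ________
________
________
____X___
____X___
____X___
___XX___
____X___
XXXXX___
____X___

Derivation:
Segment 0: (3,3) -> (4,3)
Segment 1: (4,3) -> (4,0)
Segment 2: (4,0) -> (4,6)
Segment 3: (4,6) -> (4,1)
Segment 4: (4,1) -> (2,1)
Segment 5: (2,1) -> (1,1)
Segment 6: (1,1) -> (-0,1)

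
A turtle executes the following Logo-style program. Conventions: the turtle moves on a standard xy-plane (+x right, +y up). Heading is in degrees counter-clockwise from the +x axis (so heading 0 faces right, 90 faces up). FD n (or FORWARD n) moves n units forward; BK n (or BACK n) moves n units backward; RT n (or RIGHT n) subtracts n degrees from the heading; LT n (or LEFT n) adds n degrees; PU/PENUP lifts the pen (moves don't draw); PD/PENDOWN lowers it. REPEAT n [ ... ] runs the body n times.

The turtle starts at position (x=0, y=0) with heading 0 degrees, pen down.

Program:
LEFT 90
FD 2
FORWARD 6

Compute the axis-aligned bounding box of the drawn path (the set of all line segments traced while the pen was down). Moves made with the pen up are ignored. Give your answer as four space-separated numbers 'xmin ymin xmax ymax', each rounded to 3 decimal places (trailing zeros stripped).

Executing turtle program step by step:
Start: pos=(0,0), heading=0, pen down
LT 90: heading 0 -> 90
FD 2: (0,0) -> (0,2) [heading=90, draw]
FD 6: (0,2) -> (0,8) [heading=90, draw]
Final: pos=(0,8), heading=90, 2 segment(s) drawn

Segment endpoints: x in {0, 0, 0}, y in {0, 2, 8}
xmin=0, ymin=0, xmax=0, ymax=8

Answer: 0 0 0 8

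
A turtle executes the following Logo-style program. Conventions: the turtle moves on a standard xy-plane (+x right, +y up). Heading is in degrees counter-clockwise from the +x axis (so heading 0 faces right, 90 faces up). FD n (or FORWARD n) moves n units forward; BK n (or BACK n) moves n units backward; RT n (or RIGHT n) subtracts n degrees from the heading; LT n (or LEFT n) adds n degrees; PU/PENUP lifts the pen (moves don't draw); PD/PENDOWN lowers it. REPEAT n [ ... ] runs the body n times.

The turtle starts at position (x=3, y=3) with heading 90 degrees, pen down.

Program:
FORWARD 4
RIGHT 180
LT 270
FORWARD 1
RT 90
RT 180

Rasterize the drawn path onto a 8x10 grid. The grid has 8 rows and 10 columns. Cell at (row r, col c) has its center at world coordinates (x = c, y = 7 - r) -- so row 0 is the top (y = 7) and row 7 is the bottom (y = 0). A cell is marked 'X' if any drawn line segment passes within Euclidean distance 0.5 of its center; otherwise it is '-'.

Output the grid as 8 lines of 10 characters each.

Answer: --XX------
---X------
---X------
---X------
---X------
----------
----------
----------

Derivation:
Segment 0: (3,3) -> (3,7)
Segment 1: (3,7) -> (2,7)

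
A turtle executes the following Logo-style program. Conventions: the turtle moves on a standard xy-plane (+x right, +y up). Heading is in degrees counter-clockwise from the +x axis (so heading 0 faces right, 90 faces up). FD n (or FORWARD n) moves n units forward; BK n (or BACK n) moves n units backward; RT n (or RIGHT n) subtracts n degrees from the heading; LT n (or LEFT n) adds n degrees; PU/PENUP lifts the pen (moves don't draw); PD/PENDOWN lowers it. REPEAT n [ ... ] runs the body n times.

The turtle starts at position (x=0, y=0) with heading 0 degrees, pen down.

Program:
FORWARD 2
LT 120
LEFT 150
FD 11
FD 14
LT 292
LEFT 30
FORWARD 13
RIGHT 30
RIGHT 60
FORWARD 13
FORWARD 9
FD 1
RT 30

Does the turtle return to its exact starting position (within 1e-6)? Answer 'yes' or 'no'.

Answer: no

Derivation:
Executing turtle program step by step:
Start: pos=(0,0), heading=0, pen down
FD 2: (0,0) -> (2,0) [heading=0, draw]
LT 120: heading 0 -> 120
LT 150: heading 120 -> 270
FD 11: (2,0) -> (2,-11) [heading=270, draw]
FD 14: (2,-11) -> (2,-25) [heading=270, draw]
LT 292: heading 270 -> 202
LT 30: heading 202 -> 232
FD 13: (2,-25) -> (-6.004,-35.244) [heading=232, draw]
RT 30: heading 232 -> 202
RT 60: heading 202 -> 142
FD 13: (-6.004,-35.244) -> (-16.248,-27.241) [heading=142, draw]
FD 9: (-16.248,-27.241) -> (-23.34,-21.7) [heading=142, draw]
FD 1: (-23.34,-21.7) -> (-24.128,-21.084) [heading=142, draw]
RT 30: heading 142 -> 112
Final: pos=(-24.128,-21.084), heading=112, 7 segment(s) drawn

Start position: (0, 0)
Final position: (-24.128, -21.084)
Distance = 32.042; >= 1e-6 -> NOT closed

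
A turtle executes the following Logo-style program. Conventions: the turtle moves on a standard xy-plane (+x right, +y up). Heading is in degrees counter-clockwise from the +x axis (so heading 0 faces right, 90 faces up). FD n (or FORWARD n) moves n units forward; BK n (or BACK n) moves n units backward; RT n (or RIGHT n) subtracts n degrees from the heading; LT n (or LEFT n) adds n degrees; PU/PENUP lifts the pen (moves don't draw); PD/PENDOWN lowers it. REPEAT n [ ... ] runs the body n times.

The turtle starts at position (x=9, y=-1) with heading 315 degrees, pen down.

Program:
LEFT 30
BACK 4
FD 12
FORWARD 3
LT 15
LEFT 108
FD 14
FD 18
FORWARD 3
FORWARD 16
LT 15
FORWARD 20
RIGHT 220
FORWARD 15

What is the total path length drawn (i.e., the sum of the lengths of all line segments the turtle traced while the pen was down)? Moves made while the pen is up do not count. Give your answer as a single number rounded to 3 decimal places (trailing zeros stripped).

Executing turtle program step by step:
Start: pos=(9,-1), heading=315, pen down
LT 30: heading 315 -> 345
BK 4: (9,-1) -> (5.136,0.035) [heading=345, draw]
FD 12: (5.136,0.035) -> (16.727,-3.071) [heading=345, draw]
FD 3: (16.727,-3.071) -> (19.625,-3.847) [heading=345, draw]
LT 15: heading 345 -> 0
LT 108: heading 0 -> 108
FD 14: (19.625,-3.847) -> (15.299,9.468) [heading=108, draw]
FD 18: (15.299,9.468) -> (9.737,26.587) [heading=108, draw]
FD 3: (9.737,26.587) -> (8.81,29.44) [heading=108, draw]
FD 16: (8.81,29.44) -> (3.865,44.657) [heading=108, draw]
LT 15: heading 108 -> 123
FD 20: (3.865,44.657) -> (-7.027,61.43) [heading=123, draw]
RT 220: heading 123 -> 263
FD 15: (-7.027,61.43) -> (-8.856,46.542) [heading=263, draw]
Final: pos=(-8.856,46.542), heading=263, 9 segment(s) drawn

Segment lengths:
  seg 1: (9,-1) -> (5.136,0.035), length = 4
  seg 2: (5.136,0.035) -> (16.727,-3.071), length = 12
  seg 3: (16.727,-3.071) -> (19.625,-3.847), length = 3
  seg 4: (19.625,-3.847) -> (15.299,9.468), length = 14
  seg 5: (15.299,9.468) -> (9.737,26.587), length = 18
  seg 6: (9.737,26.587) -> (8.81,29.44), length = 3
  seg 7: (8.81,29.44) -> (3.865,44.657), length = 16
  seg 8: (3.865,44.657) -> (-7.027,61.43), length = 20
  seg 9: (-7.027,61.43) -> (-8.856,46.542), length = 15
Total = 105

Answer: 105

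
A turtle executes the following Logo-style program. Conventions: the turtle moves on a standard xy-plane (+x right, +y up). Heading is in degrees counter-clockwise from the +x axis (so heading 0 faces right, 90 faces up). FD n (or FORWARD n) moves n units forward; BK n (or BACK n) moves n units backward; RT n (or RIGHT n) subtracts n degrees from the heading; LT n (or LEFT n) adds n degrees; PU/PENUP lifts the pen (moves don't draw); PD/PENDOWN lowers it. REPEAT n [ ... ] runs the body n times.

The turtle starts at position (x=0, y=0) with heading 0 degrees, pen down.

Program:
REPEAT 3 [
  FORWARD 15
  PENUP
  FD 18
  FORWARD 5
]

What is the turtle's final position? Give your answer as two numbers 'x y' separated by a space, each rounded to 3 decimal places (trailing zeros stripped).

Answer: 114 0

Derivation:
Executing turtle program step by step:
Start: pos=(0,0), heading=0, pen down
REPEAT 3 [
  -- iteration 1/3 --
  FD 15: (0,0) -> (15,0) [heading=0, draw]
  PU: pen up
  FD 18: (15,0) -> (33,0) [heading=0, move]
  FD 5: (33,0) -> (38,0) [heading=0, move]
  -- iteration 2/3 --
  FD 15: (38,0) -> (53,0) [heading=0, move]
  PU: pen up
  FD 18: (53,0) -> (71,0) [heading=0, move]
  FD 5: (71,0) -> (76,0) [heading=0, move]
  -- iteration 3/3 --
  FD 15: (76,0) -> (91,0) [heading=0, move]
  PU: pen up
  FD 18: (91,0) -> (109,0) [heading=0, move]
  FD 5: (109,0) -> (114,0) [heading=0, move]
]
Final: pos=(114,0), heading=0, 1 segment(s) drawn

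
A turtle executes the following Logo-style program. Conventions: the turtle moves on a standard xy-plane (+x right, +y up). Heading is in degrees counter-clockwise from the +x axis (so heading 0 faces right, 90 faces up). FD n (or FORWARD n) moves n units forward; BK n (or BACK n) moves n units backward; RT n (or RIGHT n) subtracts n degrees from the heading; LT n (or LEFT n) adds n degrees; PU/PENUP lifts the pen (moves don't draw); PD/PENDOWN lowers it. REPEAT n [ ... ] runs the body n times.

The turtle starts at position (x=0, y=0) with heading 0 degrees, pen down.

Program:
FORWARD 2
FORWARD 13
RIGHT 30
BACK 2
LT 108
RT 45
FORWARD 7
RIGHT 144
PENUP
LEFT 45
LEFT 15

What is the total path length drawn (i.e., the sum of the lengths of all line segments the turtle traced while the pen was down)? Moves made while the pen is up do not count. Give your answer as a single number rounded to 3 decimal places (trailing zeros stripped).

Answer: 24

Derivation:
Executing turtle program step by step:
Start: pos=(0,0), heading=0, pen down
FD 2: (0,0) -> (2,0) [heading=0, draw]
FD 13: (2,0) -> (15,0) [heading=0, draw]
RT 30: heading 0 -> 330
BK 2: (15,0) -> (13.268,1) [heading=330, draw]
LT 108: heading 330 -> 78
RT 45: heading 78 -> 33
FD 7: (13.268,1) -> (19.139,4.812) [heading=33, draw]
RT 144: heading 33 -> 249
PU: pen up
LT 45: heading 249 -> 294
LT 15: heading 294 -> 309
Final: pos=(19.139,4.812), heading=309, 4 segment(s) drawn

Segment lengths:
  seg 1: (0,0) -> (2,0), length = 2
  seg 2: (2,0) -> (15,0), length = 13
  seg 3: (15,0) -> (13.268,1), length = 2
  seg 4: (13.268,1) -> (19.139,4.812), length = 7
Total = 24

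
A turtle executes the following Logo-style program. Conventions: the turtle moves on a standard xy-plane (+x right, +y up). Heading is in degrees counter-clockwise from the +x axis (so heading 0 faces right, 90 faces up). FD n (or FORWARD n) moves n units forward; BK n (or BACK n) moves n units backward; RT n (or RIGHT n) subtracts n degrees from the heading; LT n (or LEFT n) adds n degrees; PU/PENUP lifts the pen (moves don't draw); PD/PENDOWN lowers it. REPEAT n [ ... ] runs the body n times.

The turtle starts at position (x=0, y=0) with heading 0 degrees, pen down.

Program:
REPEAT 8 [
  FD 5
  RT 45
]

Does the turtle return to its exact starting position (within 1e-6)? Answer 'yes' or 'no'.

Answer: yes

Derivation:
Executing turtle program step by step:
Start: pos=(0,0), heading=0, pen down
REPEAT 8 [
  -- iteration 1/8 --
  FD 5: (0,0) -> (5,0) [heading=0, draw]
  RT 45: heading 0 -> 315
  -- iteration 2/8 --
  FD 5: (5,0) -> (8.536,-3.536) [heading=315, draw]
  RT 45: heading 315 -> 270
  -- iteration 3/8 --
  FD 5: (8.536,-3.536) -> (8.536,-8.536) [heading=270, draw]
  RT 45: heading 270 -> 225
  -- iteration 4/8 --
  FD 5: (8.536,-8.536) -> (5,-12.071) [heading=225, draw]
  RT 45: heading 225 -> 180
  -- iteration 5/8 --
  FD 5: (5,-12.071) -> (0,-12.071) [heading=180, draw]
  RT 45: heading 180 -> 135
  -- iteration 6/8 --
  FD 5: (0,-12.071) -> (-3.536,-8.536) [heading=135, draw]
  RT 45: heading 135 -> 90
  -- iteration 7/8 --
  FD 5: (-3.536,-8.536) -> (-3.536,-3.536) [heading=90, draw]
  RT 45: heading 90 -> 45
  -- iteration 8/8 --
  FD 5: (-3.536,-3.536) -> (0,0) [heading=45, draw]
  RT 45: heading 45 -> 0
]
Final: pos=(0,0), heading=0, 8 segment(s) drawn

Start position: (0, 0)
Final position: (0, 0)
Distance = 0; < 1e-6 -> CLOSED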